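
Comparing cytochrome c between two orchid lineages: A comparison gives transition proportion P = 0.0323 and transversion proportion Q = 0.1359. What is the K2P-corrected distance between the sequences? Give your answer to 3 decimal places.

0.191

Under the Kimura two-parameter model, d = −½ ln(1 − 2P − Q) − ¼ ln(1 − 2Q).
1 − 2P − Q = 0.7995, giving −½ ln(0.7995) = 0.111884.
1 − 2Q = 0.7282, giving −¼ ln(0.7282) = 0.079295.
d = 0.111884 + 0.079295 = 0.191179.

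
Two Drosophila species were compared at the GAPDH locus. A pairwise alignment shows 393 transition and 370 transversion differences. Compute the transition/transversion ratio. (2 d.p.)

1.06

R = 393/370 = 1.062162… ≈ 1.06 (to 2 d.p.).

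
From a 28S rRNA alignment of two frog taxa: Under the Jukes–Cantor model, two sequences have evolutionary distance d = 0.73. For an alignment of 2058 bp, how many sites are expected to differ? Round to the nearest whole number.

960

Invert JC69: p = (3/4)(1 − e^(−4d/3)) = 0.75 × (1 − e^(-0.973333)) = 0.75 × (1 − 0.377822) = 0.466634.
Expected differing sites = pL ≈ 0.466634 × 2058 = 960.332772 ≈ 960.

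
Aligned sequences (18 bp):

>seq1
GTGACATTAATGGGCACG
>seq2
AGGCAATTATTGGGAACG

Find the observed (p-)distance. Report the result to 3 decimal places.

The sequences differ at 6 of 18 positions (sites 1, 2, 4, 5, 10, 15).
p = 6/18 = 0.333333… ≈ 0.333 (to 3 d.p.).

0.333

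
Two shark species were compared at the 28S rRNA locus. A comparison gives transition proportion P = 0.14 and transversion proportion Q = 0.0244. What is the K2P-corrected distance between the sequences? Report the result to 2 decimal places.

Under the Kimura two-parameter model, d = −½ ln(1 − 2P − Q) − ¼ ln(1 − 2Q).
1 − 2P − Q = 0.6956, giving −½ ln(0.6956) = 0.181490.
1 − 2Q = 0.9512, giving −¼ ln(0.9512) = 0.012508.
d = 0.181490 + 0.012508 = 0.193998.

0.19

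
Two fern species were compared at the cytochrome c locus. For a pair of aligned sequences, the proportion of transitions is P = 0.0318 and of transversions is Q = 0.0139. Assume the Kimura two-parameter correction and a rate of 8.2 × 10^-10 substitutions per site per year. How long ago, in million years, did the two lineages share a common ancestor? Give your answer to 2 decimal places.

28.89

Under the Kimura two-parameter model, d = −½ ln(1 − 2P − Q) − ¼ ln(1 − 2Q).
1 − 2P − Q = 0.9225, giving −½ ln(0.9225) = 0.040334.
1 − 2Q = 0.9722, giving −¼ ln(0.9722) = 0.007048.
d = 0.040334 + 0.007048 = 0.047382.
Under a molecular clock d = 2μt, so t = d/(2μ) = 0.047382 / (2 × 8.2 × 10^-10) = 28.89 million years.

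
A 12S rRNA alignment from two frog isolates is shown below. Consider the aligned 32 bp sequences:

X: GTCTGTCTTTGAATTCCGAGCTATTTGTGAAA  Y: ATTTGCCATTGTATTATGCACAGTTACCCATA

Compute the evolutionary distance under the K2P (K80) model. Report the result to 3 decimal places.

0.841

Of 32 sites, 7 differences are transitions and 9 are transversions, so P = 7/32 = 0.21875 and Q = 9/32 = 0.28125.
Under the Kimura two-parameter model, d = −½ ln(1 − 2P − Q) − ¼ ln(1 − 2Q).
1 − 2P − Q = 0.28125, giving −½ ln(0.28125) = 0.634256.
1 − 2Q = 0.4375, giving −¼ ln(0.4375) = 0.206670.
d = 0.634256 + 0.206670 = 0.840926.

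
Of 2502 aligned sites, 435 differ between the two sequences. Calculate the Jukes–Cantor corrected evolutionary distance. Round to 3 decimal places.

0.198

p = 435/2502 ≈ 0.173861.
d = −(3/4) ln(1 − 4p/3) = −0.75 ln(1 − 0.231815) = −0.75 ln(0.768185)
  = −0.75 × (-0.263725) = 0.197794 substitutions/site.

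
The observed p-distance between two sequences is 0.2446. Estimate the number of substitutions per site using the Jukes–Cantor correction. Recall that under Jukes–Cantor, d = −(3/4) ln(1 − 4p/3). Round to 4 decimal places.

0.2960

d = −(3/4) ln(1 − 4p/3) = −0.75 ln(1 − 0.326133) = −0.75 ln(0.673867)
  = −0.75 × (-0.394723) = 0.296042 substitutions/site.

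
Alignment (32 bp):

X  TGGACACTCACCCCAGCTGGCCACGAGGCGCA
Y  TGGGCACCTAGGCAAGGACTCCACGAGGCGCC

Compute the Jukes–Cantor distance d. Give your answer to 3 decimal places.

The sequences differ at 11 of 32 sites, so p = 11/32 = 0.34375.
d = −(3/4) ln(1 − 4p/3) = −0.75 ln(1 − 0.458333) = −0.75 ln(0.541667)
  = −0.75 × (-0.613104) = 0.459828 substitutions/site.

0.460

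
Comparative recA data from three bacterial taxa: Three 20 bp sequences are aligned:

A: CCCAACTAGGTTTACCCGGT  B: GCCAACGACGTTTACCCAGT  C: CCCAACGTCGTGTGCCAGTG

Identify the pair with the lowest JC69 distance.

A–B: 4/20 differ, p = 0.200, d = 0.233.
A–C: 8/20 differ, p = 0.400, d = 0.572.
B–C: 8/20 differ, p = 0.400, d = 0.572.
The smallest distance is between A and B.

A and B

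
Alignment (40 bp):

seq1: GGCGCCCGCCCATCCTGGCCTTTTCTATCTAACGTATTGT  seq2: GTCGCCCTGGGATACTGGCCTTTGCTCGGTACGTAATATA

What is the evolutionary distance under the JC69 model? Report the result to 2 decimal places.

The sequences differ at 17 of 40 sites, so p = 17/40 = 0.425.
d = −(3/4) ln(1 − 4p/3) = −0.75 ln(1 − 0.566667) = −0.75 ln(0.433333)
  = −0.75 × (-0.836249) = 0.627187 substitutions/site.

0.63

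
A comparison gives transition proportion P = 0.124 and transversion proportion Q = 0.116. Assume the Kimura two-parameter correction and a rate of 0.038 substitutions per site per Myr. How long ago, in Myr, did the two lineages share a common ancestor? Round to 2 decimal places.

Under the Kimura two-parameter model, d = −½ ln(1 − 2P − Q) − ¼ ln(1 − 2Q).
1 − 2P − Q = 0.636, giving −½ ln(0.636) = 0.226278.
1 − 2Q = 0.768, giving −¼ ln(0.768) = 0.065991.
d = 0.226278 + 0.065991 = 0.292269.
Under a molecular clock d = 2μt, so t = d/(2μ) = 0.292269 / (2 × 0.038) = 3.85 Myr.

3.85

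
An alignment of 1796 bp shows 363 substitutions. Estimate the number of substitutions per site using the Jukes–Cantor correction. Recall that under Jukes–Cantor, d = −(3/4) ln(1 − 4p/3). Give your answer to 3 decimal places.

p = 363/1796 ≈ 0.202116.
d = −(3/4) ln(1 − 4p/3) = −0.75 ln(1 − 0.269488) = −0.75 ln(0.730512)
  = −0.75 × (-0.314010) = 0.235508 substitutions/site.

0.236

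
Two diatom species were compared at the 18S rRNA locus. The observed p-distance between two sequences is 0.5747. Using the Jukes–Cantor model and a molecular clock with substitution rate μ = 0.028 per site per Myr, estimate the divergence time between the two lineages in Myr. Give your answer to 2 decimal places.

19.47

d = −(3/4) ln(1 − 4p/3) = −0.75 ln(1 − 0.766267) = −0.75 ln(0.233733)
  = −0.75 × (-1.453576) = 1.090182 substitutions/site.
Under a molecular clock d = 2μt, so t = d/(2μ) = 1.090182 / (2 × 0.028) = 19.47 Myr.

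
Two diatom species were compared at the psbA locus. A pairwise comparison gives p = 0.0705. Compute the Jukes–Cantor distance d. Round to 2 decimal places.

0.07

d = −(3/4) ln(1 − 4p/3) = −0.75 ln(1 − 0.094) = −0.75 ln(0.906)
  = −0.75 × (-0.098716) = 0.074037 substitutions/site.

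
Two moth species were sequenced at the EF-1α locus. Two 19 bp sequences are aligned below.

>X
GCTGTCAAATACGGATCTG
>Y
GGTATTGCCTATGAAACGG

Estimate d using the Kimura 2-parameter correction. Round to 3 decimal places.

0.966

Of 19 sites, 5 differences are transitions and 5 are transversions, so P = 5/19 ≈ 0.263158 and Q = 5/19 ≈ 0.263158.
Under the Kimura two-parameter model, d = −½ ln(1 − 2P − Q) − ¼ ln(1 − 2Q).
1 − 2P − Q = 0.210526, giving −½ ln(0.210526) = 0.779073.
1 − 2Q = 0.473684, giving −¼ ln(0.473684) = 0.186804.
d = 0.779073 + 0.186804 = 0.965877.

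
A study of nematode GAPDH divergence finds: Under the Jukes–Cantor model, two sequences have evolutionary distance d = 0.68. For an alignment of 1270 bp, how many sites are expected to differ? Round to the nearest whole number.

568

Invert JC69: p = (3/4)(1 − e^(−4d/3)) = 0.75 × (1 − e^(-0.906667)) = 0.75 × (1 − 0.403868) = 0.447099.
Expected differing sites = pL ≈ 0.447099 × 1270 = 567.81573 ≈ 568.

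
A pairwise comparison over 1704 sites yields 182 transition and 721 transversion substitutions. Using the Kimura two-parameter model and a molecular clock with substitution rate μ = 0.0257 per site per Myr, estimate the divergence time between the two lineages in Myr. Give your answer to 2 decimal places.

18.96

P = 182/1704 ≈ 0.106808 and Q = 721/1704 ≈ 0.423122.
Under the Kimura two-parameter model, d = −½ ln(1 − 2P − Q) − ¼ ln(1 − 2Q).
1 − 2P − Q = 0.363262, giving −½ ln(0.363262) = 0.506315.
1 − 2Q = 0.153756, giving −¼ ln(0.153756) = 0.468097.
d = 0.506315 + 0.468097 = 0.974412.
Under a molecular clock d = 2μt, so t = d/(2μ) = 0.974412 / (2 × 0.0257) = 18.96 Myr.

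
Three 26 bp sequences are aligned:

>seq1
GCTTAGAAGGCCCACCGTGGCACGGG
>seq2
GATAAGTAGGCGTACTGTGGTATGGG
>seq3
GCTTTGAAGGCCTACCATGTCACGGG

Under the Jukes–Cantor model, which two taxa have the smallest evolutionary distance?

seq1–seq2: 8/26 differ, p = 0.308, d = 0.396.
seq1–seq3: 4/26 differ, p = 0.154, d = 0.172.
seq2–seq3: 10/26 differ, p = 0.385, d = 0.539.
The smallest distance is between seq1 and seq3.

seq1 and seq3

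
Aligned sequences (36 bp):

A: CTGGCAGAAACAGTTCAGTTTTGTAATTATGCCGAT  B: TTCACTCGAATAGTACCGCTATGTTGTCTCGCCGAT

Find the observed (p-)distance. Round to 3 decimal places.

0.444

The sequences differ at 16 of 36 positions.
p = 16/36 = 0.444444… ≈ 0.444 (to 3 d.p.).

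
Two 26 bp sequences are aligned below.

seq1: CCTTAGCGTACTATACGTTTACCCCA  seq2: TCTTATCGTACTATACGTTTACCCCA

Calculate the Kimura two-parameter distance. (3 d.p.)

Of 26 sites, 1 differences are transitions and 1 are transversions, so P = 1/26 ≈ 0.038462 and Q = 1/26 ≈ 0.038462.
Under the Kimura two-parameter model, d = −½ ln(1 − 2P − Q) − ¼ ln(1 − 2Q).
1 − 2P − Q = 0.884614, giving −½ ln(0.884614) = 0.061302.
1 − 2Q = 0.923076, giving −¼ ln(0.923076) = 0.020011.
d = 0.061302 + 0.020011 = 0.081313.

0.081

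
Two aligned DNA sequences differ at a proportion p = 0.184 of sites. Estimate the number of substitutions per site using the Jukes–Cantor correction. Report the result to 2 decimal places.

d = −(3/4) ln(1 − 4p/3) = −0.75 ln(1 − 0.245333) = −0.75 ln(0.754667)
  = −0.75 × (-0.281479) = 0.211109 substitutions/site.

0.21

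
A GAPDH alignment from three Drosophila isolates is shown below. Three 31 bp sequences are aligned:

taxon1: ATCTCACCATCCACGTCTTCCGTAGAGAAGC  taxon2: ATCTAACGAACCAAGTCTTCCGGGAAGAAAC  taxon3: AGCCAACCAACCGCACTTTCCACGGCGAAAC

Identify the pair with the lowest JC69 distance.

taxon1 and taxon2

taxon1–taxon2: 8/31 differ, p = 0.258, d = 0.316.
taxon1–taxon3: 13/31 differ, p = 0.419, d = 0.614.
taxon2–taxon3: 12/31 differ, p = 0.387, d = 0.544.
The smallest distance is between taxon1 and taxon2.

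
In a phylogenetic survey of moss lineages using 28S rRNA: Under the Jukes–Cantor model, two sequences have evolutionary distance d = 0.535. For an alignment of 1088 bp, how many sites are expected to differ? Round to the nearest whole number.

Invert JC69: p = (3/4)(1 − e^(−4d/3)) = 0.75 × (1 − e^(-0.713333)) = 0.75 × (1 − 0.490008) = 0.382494.
Expected differing sites = pL ≈ 0.382494 × 1088 = 416.153472 ≈ 416.

416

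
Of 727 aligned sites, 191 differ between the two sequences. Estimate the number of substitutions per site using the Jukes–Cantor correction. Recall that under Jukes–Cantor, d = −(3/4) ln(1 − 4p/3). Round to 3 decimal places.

p = 191/727 ≈ 0.262724.
d = −(3/4) ln(1 − 4p/3) = −0.75 ln(1 − 0.350299) = −0.75 ln(0.649701)
  = −0.75 × (-0.431243) = 0.323432 substitutions/site.

0.323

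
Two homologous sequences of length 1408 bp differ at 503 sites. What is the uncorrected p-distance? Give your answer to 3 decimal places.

0.357

p = 503/1408 = 0.357244… ≈ 0.357 (to 3 d.p.).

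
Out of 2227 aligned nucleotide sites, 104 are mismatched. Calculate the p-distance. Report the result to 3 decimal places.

p = 104/2227 = 0.046699… ≈ 0.047 (to 3 d.p.).

0.047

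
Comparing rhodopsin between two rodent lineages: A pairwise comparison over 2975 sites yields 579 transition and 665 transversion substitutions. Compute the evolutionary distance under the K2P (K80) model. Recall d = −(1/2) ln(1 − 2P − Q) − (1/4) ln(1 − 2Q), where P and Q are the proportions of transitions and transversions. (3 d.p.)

0.622

P = 579/2975 ≈ 0.194622 and Q = 665/2975 ≈ 0.223529.
Under the Kimura two-parameter model, d = −½ ln(1 − 2P − Q) − ¼ ln(1 − 2Q).
1 − 2P − Q = 0.387227, giving −½ ln(0.387227) = 0.474372.
1 − 2Q = 0.552942, giving −¼ ln(0.552942) = 0.148126.
d = 0.474372 + 0.148126 = 0.622498.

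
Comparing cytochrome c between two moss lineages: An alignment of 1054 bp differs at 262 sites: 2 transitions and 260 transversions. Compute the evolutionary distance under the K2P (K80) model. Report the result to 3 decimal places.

0.314

P = 2/1054 ≈ 0.001898 and Q = 260/1054 ≈ 0.246679.
Under the Kimura two-parameter model, d = −½ ln(1 − 2P − Q) − ¼ ln(1 − 2Q).
1 − 2P − Q = 0.749525, giving −½ ln(0.749525) = 0.144158.
1 − 2Q = 0.506642, giving −¼ ln(0.506642) = 0.169988.
d = 0.144158 + 0.169988 = 0.314146.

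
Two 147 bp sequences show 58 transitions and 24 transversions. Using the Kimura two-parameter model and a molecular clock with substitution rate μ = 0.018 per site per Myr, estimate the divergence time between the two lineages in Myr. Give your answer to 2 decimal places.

45.03

P = 58/147 ≈ 0.394558 and Q = 24/147 ≈ 0.163265.
Under the Kimura two-parameter model, d = −½ ln(1 − 2P − Q) − ¼ ln(1 − 2Q).
1 − 2P − Q = 0.047619, giving −½ ln(0.047619) = 1.522262.
1 − 2Q = 0.67347, giving −¼ ln(0.67347) = 0.098828.
d = 1.522262 + 0.098828 = 1.621090.
Under a molecular clock d = 2μt, so t = d/(2μ) = 1.621090 / (2 × 0.018) = 45.03 Myr.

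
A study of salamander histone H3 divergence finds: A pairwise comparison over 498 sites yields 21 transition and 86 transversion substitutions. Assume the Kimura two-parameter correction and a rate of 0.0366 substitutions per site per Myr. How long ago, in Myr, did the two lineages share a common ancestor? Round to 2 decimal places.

3.48

P = 21/498 ≈ 0.042169 and Q = 86/498 ≈ 0.172691.
Under the Kimura two-parameter model, d = −½ ln(1 − 2P − Q) − ¼ ln(1 − 2Q).
1 − 2P − Q = 0.742971, giving −½ ln(0.742971) = 0.148549.
1 − 2Q = 0.654618, giving −¼ ln(0.654618) = 0.105926.
d = 0.148549 + 0.105926 = 0.254475.
Under a molecular clock d = 2μt, so t = d/(2μ) = 0.254475 / (2 × 0.0366) = 3.48 Myr.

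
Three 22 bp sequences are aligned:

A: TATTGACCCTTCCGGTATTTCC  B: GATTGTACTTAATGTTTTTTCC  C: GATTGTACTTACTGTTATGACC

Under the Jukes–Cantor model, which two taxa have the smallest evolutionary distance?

B and C

A–B: 9/22 differ, p = 0.409, d = 0.591.
A–C: 9/22 differ, p = 0.409, d = 0.591.
B–C: 4/22 differ, p = 0.182, d = 0.208.
The smallest distance is between B and C.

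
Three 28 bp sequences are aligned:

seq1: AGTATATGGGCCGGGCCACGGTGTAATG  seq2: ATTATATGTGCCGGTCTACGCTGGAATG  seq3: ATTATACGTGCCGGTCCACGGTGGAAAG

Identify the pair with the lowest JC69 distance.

seq1–seq2: 6/28 differ, p = 0.214, d = 0.252.
seq1–seq3: 6/28 differ, p = 0.214, d = 0.252.
seq2–seq3: 4/28 differ, p = 0.143, d = 0.158.
The smallest distance is between seq2 and seq3.

seq2 and seq3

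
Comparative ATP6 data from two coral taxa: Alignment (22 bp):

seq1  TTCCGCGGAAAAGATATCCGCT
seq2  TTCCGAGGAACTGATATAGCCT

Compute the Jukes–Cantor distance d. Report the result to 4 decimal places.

The sequences differ at 6 of 22 sites (6, 11, 12, 18, 19, 20), so p = 6/22 ≈ 0.272727.
d = −(3/4) ln(1 − 4p/3) = −0.75 ln(1 − 0.363636) = −0.75 ln(0.636364)
  = −0.75 × (-0.451985) = 0.338989 substitutions/site.

0.3390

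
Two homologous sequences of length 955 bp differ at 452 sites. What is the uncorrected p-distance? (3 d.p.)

p = 452/955 = 0.473298… ≈ 0.473 (to 3 d.p.).

0.473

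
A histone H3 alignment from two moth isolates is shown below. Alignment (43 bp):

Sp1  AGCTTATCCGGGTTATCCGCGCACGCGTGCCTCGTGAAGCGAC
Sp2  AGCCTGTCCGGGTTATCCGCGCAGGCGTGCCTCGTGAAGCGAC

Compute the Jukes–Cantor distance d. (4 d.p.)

The sequences differ at 3 of 43 sites (4, 6, 24), so p = 3/43 ≈ 0.069767.
d = −(3/4) ln(1 − 4p/3) = −0.75 ln(1 − 0.093023) = −0.75 ln(0.906977)
  = −0.75 × (-0.097638) = 0.073229 substitutions/site.

0.0732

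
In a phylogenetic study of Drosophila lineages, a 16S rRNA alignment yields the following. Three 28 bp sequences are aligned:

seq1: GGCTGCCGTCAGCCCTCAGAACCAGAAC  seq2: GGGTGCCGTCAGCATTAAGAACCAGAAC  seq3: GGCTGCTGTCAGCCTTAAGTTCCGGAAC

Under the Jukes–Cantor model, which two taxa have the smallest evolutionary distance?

seq1–seq2: 4/28 differ, p = 0.143, d = 0.158.
seq1–seq3: 6/28 differ, p = 0.214, d = 0.252.
seq2–seq3: 6/28 differ, p = 0.214, d = 0.252.
The smallest distance is between seq1 and seq2.

seq1 and seq2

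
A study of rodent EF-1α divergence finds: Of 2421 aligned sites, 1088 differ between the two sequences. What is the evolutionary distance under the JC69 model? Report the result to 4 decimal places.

p = 1088/2421 ≈ 0.449401.
d = −(3/4) ln(1 − 4p/3) = −0.75 ln(1 − 0.599201) = −0.75 ln(0.400799)
  = −0.75 × (-0.914295) = 0.685721 substitutions/site.

0.6857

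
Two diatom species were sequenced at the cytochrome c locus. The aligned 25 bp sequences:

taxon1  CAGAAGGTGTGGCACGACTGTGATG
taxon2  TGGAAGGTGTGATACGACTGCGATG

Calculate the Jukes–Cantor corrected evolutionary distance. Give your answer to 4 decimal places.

0.2326

The sequences differ at 5 of 25 sites (1, 2, 12, 13, 21), so p = 5/25 = 0.2.
d = −(3/4) ln(1 − 4p/3) = −0.75 ln(1 − 0.266667) = −0.75 ln(0.733333)
  = −0.75 × (-0.310155) = 0.232616 substitutions/site.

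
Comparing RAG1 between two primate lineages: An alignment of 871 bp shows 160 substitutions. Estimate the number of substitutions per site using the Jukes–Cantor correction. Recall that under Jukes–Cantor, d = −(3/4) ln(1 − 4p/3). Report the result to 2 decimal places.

p = 160/871 ≈ 0.183697.
d = −(3/4) ln(1 − 4p/3) = −0.75 ln(1 − 0.244929) = −0.75 ln(0.755071)
  = −0.75 × (-0.280943) = 0.210707 substitutions/site.

0.21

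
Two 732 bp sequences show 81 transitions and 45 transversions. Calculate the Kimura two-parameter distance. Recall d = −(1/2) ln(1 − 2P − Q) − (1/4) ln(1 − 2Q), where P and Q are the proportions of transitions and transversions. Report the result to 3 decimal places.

0.199

P = 81/732 ≈ 0.110656 and Q = 45/732 ≈ 0.061475.
Under the Kimura two-parameter model, d = −½ ln(1 − 2P − Q) − ¼ ln(1 − 2Q).
1 − 2P − Q = 0.717213, giving −½ ln(0.717213) = 0.166191.
1 − 2Q = 0.87705, giving −¼ ln(0.87705) = 0.032798.
d = 0.166191 + 0.032798 = 0.198989.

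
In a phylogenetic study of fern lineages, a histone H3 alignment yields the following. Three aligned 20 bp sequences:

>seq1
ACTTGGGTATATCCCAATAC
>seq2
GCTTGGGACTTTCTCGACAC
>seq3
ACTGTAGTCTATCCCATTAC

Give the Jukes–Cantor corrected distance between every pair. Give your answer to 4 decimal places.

seq1–seq2: 7/20 sites differ → p = 0.35, d = −0.75 ln(1 − 0.466667) = 0.471457 ≈ 0.4715.
seq1–seq3: 5/20 sites differ → p = 0.25, d = −0.75 ln(1 − 0.333333) = 0.304098 ≈ 0.3041.
seq2–seq3: 10/20 sites differ → p = 0.5, d = −0.75 ln(1 − 0.666667) = 0.823960 ≈ 0.8240.

d(seq1,seq2) = 0.4715, d(seq1,seq3) = 0.3041, d(seq2,seq3) = 0.8240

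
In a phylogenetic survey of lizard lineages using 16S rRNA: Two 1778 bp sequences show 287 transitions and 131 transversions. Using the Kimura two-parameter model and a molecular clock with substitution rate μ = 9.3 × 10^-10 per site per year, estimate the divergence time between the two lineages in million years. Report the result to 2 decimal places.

P = 287/1778 ≈ 0.161417 and Q = 131/1778 ≈ 0.073678.
Under the Kimura two-parameter model, d = −½ ln(1 − 2P − Q) − ¼ ln(1 − 2Q).
1 − 2P − Q = 0.603488, giving −½ ln(0.603488) = 0.252515.
1 − 2Q = 0.852644, giving −¼ ln(0.852644) = 0.039853.
d = 0.252515 + 0.039853 = 0.292368.
Under a molecular clock d = 2μt, so t = d/(2μ) = 0.292368 / (2 × 9.3 × 10^-10) = 157.19 million years.

157.19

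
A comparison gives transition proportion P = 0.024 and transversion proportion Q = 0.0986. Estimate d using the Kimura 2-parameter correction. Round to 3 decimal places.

Under the Kimura two-parameter model, d = −½ ln(1 − 2P − Q) − ¼ ln(1 − 2Q).
1 − 2P − Q = 0.8534, giving −½ ln(0.8534) = 0.079263.
1 − 2Q = 0.8028, giving −¼ ln(0.8028) = 0.054912.
d = 0.079263 + 0.054912 = 0.134175.

0.134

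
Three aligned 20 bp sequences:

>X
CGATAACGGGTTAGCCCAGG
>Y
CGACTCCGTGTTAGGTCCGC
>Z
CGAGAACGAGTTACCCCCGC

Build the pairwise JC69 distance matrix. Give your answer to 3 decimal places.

X–Y: 8/20 sites differ → p = 0.4, d = −0.75 ln(1 − 0.533333) = 0.571605 ≈ 0.572.
X–Z: 5/20 sites differ → p = 0.25, d = −0.75 ln(1 − 0.333333) = 0.304098 ≈ 0.304.
Y–Z: 7/20 sites differ → p = 0.35, d = −0.75 ln(1 − 0.466667) = 0.471457 ≈ 0.471.

d(X,Y) = 0.572, d(X,Z) = 0.304, d(Y,Z) = 0.471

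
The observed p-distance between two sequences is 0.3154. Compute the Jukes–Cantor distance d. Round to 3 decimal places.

d = −(3/4) ln(1 − 4p/3) = −0.75 ln(1 − 0.420533) = −0.75 ln(0.579467)
  = −0.75 × (-0.545647) = 0.409235 substitutions/site.

0.409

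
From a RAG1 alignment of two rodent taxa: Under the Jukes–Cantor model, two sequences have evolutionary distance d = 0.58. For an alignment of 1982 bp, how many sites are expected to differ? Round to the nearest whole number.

801

Invert JC69: p = (3/4)(1 − e^(−4d/3)) = 0.75 × (1 − e^(-0.773333)) = 0.75 × (1 − 0.461472) = 0.403896.
Expected differing sites = pL ≈ 0.403896 × 1982 = 800.521872 ≈ 801.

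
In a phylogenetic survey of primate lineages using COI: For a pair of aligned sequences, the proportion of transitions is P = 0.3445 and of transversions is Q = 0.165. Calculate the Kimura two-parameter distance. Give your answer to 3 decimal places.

1.062

Under the Kimura two-parameter model, d = −½ ln(1 − 2P − Q) − ¼ ln(1 − 2Q).
1 − 2P − Q = 0.146, giving −½ ln(0.146) = 0.962074.
1 − 2Q = 0.67, giving −¼ ln(0.67) = 0.100119.
d = 0.962074 + 0.100119 = 1.062193.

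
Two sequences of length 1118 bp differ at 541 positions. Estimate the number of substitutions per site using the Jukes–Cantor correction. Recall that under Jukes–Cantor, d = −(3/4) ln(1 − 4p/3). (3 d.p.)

p = 541/1118 ≈ 0.4839.
d = −(3/4) ln(1 − 4p/3) = −0.75 ln(1 − 0.6452) = −0.75 ln(0.3548)
  = −0.75 × (-1.036201) = 0.777151 substitutions/site.

0.777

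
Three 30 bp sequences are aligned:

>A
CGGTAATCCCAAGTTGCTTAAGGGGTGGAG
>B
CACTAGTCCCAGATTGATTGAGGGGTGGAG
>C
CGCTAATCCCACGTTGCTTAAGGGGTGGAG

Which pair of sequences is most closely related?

A–B: 7/30 differ, p = 0.233, d = 0.280.
A–C: 2/30 differ, p = 0.067, d = 0.070.
B–C: 6/30 differ, p = 0.200, d = 0.233.
The smallest distance is between A and C.

A and C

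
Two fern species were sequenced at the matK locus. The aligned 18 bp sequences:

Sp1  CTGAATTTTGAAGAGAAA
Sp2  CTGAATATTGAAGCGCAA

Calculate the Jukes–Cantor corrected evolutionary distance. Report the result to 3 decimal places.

The sequences differ at 3 of 18 sites (7, 14, 16), so p = 3/18 ≈ 0.166667.
d = −(3/4) ln(1 − 4p/3) = −0.75 ln(1 − 0.222223) = −0.75 ln(0.777777)
  = −0.75 × (-0.251315) = 0.188486 substitutions/site.

0.188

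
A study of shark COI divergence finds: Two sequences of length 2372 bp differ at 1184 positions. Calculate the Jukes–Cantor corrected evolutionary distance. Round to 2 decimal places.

0.82

p = 1184/2372 ≈ 0.499157.
d = −(3/4) ln(1 − 4p/3) = −0.75 ln(1 − 0.665543) = −0.75 ln(0.334457)
  = −0.75 × (-1.095247) = 0.821435 substitutions/site.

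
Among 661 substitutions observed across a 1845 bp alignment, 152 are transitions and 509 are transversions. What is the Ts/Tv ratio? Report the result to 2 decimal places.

0.30

R = 152/509 = 0.298624… ≈ 0.30 (to 2 d.p.).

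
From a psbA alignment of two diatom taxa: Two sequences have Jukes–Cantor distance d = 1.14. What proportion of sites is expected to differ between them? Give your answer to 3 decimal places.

p = (3/4)(1 − e^(−4d/3)) = 0.75 × (1 − e^(-1.52)) = 0.75 × (1 − 0.218712) = 0.585966.

0.586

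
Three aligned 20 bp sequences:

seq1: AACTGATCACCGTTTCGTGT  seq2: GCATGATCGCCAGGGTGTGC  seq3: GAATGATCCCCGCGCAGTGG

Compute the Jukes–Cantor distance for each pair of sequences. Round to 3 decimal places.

d(seq1,seq2) = 0.824, d(seq1,seq3) = 0.572, d(seq2,seq3) = 0.471

seq1–seq2: 10/20 sites differ → p = 0.5, d = −0.75 ln(1 − 0.666667) = 0.823960 ≈ 0.824.
seq1–seq3: 8/20 sites differ → p = 0.4, d = −0.75 ln(1 − 0.533333) = 0.571605 ≈ 0.572.
seq2–seq3: 7/20 sites differ → p = 0.35, d = −0.75 ln(1 − 0.466667) = 0.471457 ≈ 0.471.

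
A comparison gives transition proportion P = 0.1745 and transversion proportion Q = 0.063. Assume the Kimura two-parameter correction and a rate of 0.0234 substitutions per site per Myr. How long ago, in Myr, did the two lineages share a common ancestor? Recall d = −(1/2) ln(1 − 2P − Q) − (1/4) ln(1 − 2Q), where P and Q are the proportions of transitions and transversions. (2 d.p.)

Under the Kimura two-parameter model, d = −½ ln(1 − 2P − Q) − ¼ ln(1 − 2Q).
1 − 2P − Q = 0.588, giving −½ ln(0.588) = 0.265514.
1 − 2Q = 0.874, giving −¼ ln(0.874) = 0.033669.
d = 0.265514 + 0.033669 = 0.299183.
Under a molecular clock d = 2μt, so t = d/(2μ) = 0.299183 / (2 × 0.0234) = 6.39 Myr.

6.39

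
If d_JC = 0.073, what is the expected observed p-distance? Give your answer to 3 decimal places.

0.070

p = (3/4)(1 − e^(−4d/3)) = 0.75 × (1 − e^(-0.097333)) = 0.75 × (1 − 0.907254) = 0.069560.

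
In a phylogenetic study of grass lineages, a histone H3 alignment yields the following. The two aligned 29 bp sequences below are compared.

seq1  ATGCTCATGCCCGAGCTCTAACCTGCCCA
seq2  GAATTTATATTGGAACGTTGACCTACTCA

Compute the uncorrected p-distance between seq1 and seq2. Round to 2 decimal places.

0.52

The sequences differ at 15 of 29 positions.
p = 15/29 = 0.517241… ≈ 0.52 (to 2 d.p.).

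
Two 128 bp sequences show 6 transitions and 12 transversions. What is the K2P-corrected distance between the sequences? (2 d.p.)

0.16

P = 6/128 = 0.046875 and Q = 12/128 = 0.09375.
Under the Kimura two-parameter model, d = −½ ln(1 − 2P − Q) − ¼ ln(1 − 2Q).
1 − 2P − Q = 0.8125, giving −½ ln(0.8125) = 0.103820.
1 − 2Q = 0.8125, giving −¼ ln(0.8125) = 0.051910.
d = 0.103820 + 0.051910 = 0.155730.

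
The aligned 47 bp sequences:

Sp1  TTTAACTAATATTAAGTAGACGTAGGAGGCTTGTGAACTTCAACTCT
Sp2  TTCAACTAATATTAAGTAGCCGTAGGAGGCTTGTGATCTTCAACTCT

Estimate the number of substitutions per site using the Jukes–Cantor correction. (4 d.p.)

The sequences differ at 3 of 47 sites (3, 20, 37), so p = 3/47 ≈ 0.06383.
d = −(3/4) ln(1 − 4p/3) = −0.75 ln(1 − 0.085107) = −0.75 ln(0.914893)
  = −0.75 × (-0.088948) = 0.066711 substitutions/site.

0.0667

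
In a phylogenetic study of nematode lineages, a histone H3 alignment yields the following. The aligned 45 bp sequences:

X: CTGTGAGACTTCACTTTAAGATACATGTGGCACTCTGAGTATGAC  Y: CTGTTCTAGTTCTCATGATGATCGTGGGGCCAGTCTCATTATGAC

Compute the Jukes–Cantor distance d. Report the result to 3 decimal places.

The sequences differ at 17 of 45 sites, so p = 17/45 ≈ 0.377778.
d = −(3/4) ln(1 − 4p/3) = −0.75 ln(1 − 0.503704) = −0.75 ln(0.496296)
  = −0.75 × (-0.700583) = 0.525437 substitutions/site.

0.525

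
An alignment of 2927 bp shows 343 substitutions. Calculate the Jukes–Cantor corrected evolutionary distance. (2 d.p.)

0.13

p = 343/2927 ≈ 0.117185.
d = −(3/4) ln(1 − 4p/3) = −0.75 ln(1 − 0.156247) = −0.75 ln(0.843753)
  = −0.75 × (-0.169895) = 0.127421 substitutions/site.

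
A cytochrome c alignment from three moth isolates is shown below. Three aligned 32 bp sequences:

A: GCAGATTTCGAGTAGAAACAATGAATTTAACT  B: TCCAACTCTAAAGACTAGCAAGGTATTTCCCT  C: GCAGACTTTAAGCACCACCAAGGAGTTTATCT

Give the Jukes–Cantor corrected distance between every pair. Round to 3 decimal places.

d(A,B) = 0.824, d(A,C) = 0.404, d(B,C) = 0.520

A–B: 16/32 sites differ → p = 0.5, d = −0.75 ln(1 − 0.666667) = 0.823960 ≈ 0.824.
A–C: 10/32 sites differ → p = 0.3125, d = −0.75 ln(1 − 0.416667) = 0.404248 ≈ 0.404.
B–C: 12/32 sites differ → p = 0.375, d = −0.75 ln(1 − 0.5) = 0.519860 ≈ 0.520.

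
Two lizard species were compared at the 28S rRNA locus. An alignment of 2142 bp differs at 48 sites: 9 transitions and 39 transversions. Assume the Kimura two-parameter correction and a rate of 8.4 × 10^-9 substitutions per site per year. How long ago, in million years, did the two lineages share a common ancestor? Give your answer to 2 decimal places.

1.35

P = 9/2142 ≈ 0.004202 and Q = 39/2142 ≈ 0.018207.
Under the Kimura two-parameter model, d = −½ ln(1 − 2P − Q) − ¼ ln(1 − 2Q).
1 − 2P − Q = 0.973389, giving −½ ln(0.973389) = 0.013486.
1 − 2Q = 0.963586, giving −¼ ln(0.963586) = 0.009273.
d = 0.013486 + 0.009273 = 0.022759.
Under a molecular clock d = 2μt, so t = d/(2μ) = 0.022759 / (2 × 8.4 × 10^-9) = 1.35 million years.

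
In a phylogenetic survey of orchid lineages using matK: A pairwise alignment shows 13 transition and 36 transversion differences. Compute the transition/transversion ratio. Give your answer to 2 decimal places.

0.36

R = 13/36 = 0.361111… ≈ 0.36 (to 2 d.p.).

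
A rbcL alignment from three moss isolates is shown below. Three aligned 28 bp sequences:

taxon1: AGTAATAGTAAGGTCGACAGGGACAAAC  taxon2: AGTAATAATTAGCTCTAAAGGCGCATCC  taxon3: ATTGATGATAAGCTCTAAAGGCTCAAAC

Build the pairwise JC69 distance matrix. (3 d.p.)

d(taxon1,taxon2) = 0.420, d(taxon1,taxon3) = 0.420, d(taxon2,taxon3) = 0.304

taxon1–taxon2: 9/28 sites differ → p ≈ 0.321429, d = −0.75 ln(1 − 0.428572) = 0.419713 ≈ 0.420.
taxon1–taxon3: 9/28 sites differ → p ≈ 0.321429, d = −0.75 ln(1 − 0.428572) = 0.419713 ≈ 0.420.
taxon2–taxon3: 7/28 sites differ → p = 0.25, d = −0.75 ln(1 − 0.333333) = 0.304098 ≈ 0.304.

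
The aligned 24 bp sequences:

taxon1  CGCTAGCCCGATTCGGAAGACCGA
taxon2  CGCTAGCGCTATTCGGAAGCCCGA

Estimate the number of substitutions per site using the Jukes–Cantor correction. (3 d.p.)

0.137

The sequences differ at 3 of 24 sites (8, 10, 20), so p = 3/24 = 0.125.
d = −(3/4) ln(1 − 4p/3) = −0.75 ln(1 − 0.166667) = −0.75 ln(0.833333)
  = −0.75 × (-0.182322) = 0.136742 substitutions/site.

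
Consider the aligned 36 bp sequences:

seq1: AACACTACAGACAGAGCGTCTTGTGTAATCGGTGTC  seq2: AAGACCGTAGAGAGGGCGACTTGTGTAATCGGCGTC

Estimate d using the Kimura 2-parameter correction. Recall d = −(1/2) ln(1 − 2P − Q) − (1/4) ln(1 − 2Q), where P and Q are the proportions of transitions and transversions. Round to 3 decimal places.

Of 36 sites, 5 differences are transitions and 3 are transversions, so P = 5/36 ≈ 0.138889 and Q = 3/36 ≈ 0.083333.
Under the Kimura two-parameter model, d = −½ ln(1 − 2P − Q) − ¼ ln(1 − 2Q).
1 − 2P − Q = 0.638889, giving −½ ln(0.638889) = 0.224012.
1 − 2Q = 0.833334, giving −¼ ln(0.833334) = 0.045580.
d = 0.224012 + 0.045580 = 0.269592.

0.270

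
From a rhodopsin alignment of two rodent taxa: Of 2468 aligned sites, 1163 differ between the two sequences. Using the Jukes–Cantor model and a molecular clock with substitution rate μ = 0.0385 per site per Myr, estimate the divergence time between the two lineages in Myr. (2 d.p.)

p = 1163/2468 ≈ 0.471232.
d = −(3/4) ln(1 − 4p/3) = −0.75 ln(1 − 0.628309) = −0.75 ln(0.371691)
  = −0.75 × (-0.989692) = 0.742269 substitutions/site.
Under a molecular clock d = 2μt, so t = d/(2μ) = 0.742269 / (2 × 0.0385) = 9.64 Myr.

9.64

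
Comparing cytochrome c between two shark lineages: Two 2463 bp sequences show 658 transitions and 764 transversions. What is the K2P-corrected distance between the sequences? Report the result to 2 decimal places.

P = 658/2463 ≈ 0.267154 and Q = 764/2463 ≈ 0.310191.
Under the Kimura two-parameter model, d = −½ ln(1 − 2P − Q) − ¼ ln(1 − 2Q).
1 − 2P − Q = 0.155501, giving −½ ln(0.155501) = 0.930552.
1 − 2Q = 0.379618, giving −¼ ln(0.379618) = 0.242147.
d = 0.930552 + 0.242147 = 1.172699.

1.17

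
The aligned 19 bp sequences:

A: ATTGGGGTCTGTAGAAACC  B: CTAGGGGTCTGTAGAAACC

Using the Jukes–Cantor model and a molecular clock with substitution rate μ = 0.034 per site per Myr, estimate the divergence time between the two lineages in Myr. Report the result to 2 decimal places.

The sequences differ at 2 of 19 sites (1, 3), so p = 2/19 ≈ 0.105263.
d = −(3/4) ln(1 − 4p/3) = −0.75 ln(1 − 0.140351) = −0.75 ln(0.859649)
  = −0.75 × (-0.151231) = 0.113423 substitutions/site.
Under a molecular clock d = 2μt, so t = d/(2μ) = 0.113423 / (2 × 0.034) = 1.67 Myr.

1.67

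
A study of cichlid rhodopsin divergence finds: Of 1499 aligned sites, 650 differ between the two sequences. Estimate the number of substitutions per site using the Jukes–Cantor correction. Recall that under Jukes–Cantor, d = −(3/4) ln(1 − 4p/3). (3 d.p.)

0.647

p = 650/1499 ≈ 0.433622.
d = −(3/4) ln(1 − 4p/3) = −0.75 ln(1 − 0.578163) = −0.75 ln(0.421837)
  = −0.75 × (-0.863136) = 0.647352 substitutions/site.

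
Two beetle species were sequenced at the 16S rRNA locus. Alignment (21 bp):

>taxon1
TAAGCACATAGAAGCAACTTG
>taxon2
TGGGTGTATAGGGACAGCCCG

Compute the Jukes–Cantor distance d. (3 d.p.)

The sequences differ at 11 of 21 sites, so p = 11/21 ≈ 0.52381.
d = −(3/4) ln(1 − 4p/3) = −0.75 ln(1 − 0.698413) = −0.75 ln(0.301587)
  = −0.75 × (-1.198697) = 0.899023 substitutions/site.

0.899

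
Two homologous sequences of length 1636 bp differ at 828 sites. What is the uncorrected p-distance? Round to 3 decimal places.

p = 828/1636 = 0.506112… ≈ 0.506 (to 3 d.p.).

0.506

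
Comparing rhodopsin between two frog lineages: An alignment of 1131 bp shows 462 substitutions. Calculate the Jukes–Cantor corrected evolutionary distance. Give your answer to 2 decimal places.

0.59

p = 462/1131 ≈ 0.408488.
d = −(3/4) ln(1 − 4p/3) = −0.75 ln(1 − 0.544651) = −0.75 ln(0.455349)
  = −0.75 × (-0.786691) = 0.590018 substitutions/site.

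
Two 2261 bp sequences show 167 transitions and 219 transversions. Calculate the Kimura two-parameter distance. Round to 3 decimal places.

P = 167/2261 ≈ 0.073861 and Q = 219/2261 ≈ 0.09686.
Under the Kimura two-parameter model, d = −½ ln(1 − 2P − Q) − ¼ ln(1 − 2Q).
1 − 2P − Q = 0.755418, giving −½ ln(0.755418) = 0.140242.
1 − 2Q = 0.80628, giving −¼ ln(0.80628) = 0.053831.
d = 0.140242 + 0.053831 = 0.194073.

0.194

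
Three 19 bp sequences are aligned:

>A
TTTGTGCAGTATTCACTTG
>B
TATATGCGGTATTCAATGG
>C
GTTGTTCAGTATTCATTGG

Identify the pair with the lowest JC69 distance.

A–B: 5/19 differ, p = 0.263, d = 0.324.
A–C: 4/19 differ, p = 0.211, d = 0.247.
B–C: 6/19 differ, p = 0.316, d = 0.410.
The smallest distance is between A and C.

A and C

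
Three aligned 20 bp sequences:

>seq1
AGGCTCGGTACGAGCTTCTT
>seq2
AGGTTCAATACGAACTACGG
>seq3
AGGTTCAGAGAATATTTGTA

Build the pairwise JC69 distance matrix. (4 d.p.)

seq1–seq2: 7/20 sites differ → p = 0.35, d = −0.75 ln(1 − 0.466667) = 0.471457 ≈ 0.4715.
seq1–seq3: 11/20 sites differ → p = 0.55, d = −0.75 ln(1 − 0.733333) = 0.991316 ≈ 0.9913.
seq2–seq3: 11/20 sites differ → p = 0.55, d = −0.75 ln(1 − 0.733333) = 0.991316 ≈ 0.9913.

d(seq1,seq2) = 0.4715, d(seq1,seq3) = 0.9913, d(seq2,seq3) = 0.9913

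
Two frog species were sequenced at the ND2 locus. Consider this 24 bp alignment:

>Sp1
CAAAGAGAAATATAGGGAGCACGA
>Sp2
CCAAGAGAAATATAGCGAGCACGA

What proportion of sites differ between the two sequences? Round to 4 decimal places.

The sequences differ at 2 of 24 positions (sites 2, 16).
p = 2/24 = 0.083333… ≈ 0.0833 (to 4 d.p.).

0.0833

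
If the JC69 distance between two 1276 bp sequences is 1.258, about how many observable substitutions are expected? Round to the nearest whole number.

Invert JC69: p = (3/4)(1 − e^(−4d/3)) = 0.75 × (1 − e^(-1.677333)) = 0.75 × (1 − 0.186872) = 0.609846.
Expected differing sites = pL ≈ 0.609846 × 1276 = 778.163496 ≈ 778.

778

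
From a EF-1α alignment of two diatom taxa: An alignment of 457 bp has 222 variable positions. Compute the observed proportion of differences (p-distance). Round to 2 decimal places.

p = 222/457 = 0.485776… ≈ 0.49 (to 2 d.p.).

0.49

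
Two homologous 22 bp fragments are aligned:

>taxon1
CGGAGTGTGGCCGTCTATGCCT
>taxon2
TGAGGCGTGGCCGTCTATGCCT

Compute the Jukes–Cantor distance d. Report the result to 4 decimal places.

0.2082

The sequences differ at 4 of 22 sites (1, 3, 4, 6), so p = 4/22 ≈ 0.181818.
d = −(3/4) ln(1 − 4p/3) = −0.75 ln(1 − 0.242424) = −0.75 ln(0.757576)
  = −0.75 × (-0.277631) = 0.208223 substitutions/site.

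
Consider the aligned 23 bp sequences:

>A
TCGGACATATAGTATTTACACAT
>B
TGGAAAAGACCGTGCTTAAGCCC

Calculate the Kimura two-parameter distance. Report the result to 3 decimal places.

0.947

Of 23 sites, 6 differences are transitions and 6 are transversions, so P = 6/23 ≈ 0.26087 and Q = 6/23 ≈ 0.26087.
Under the Kimura two-parameter model, d = −½ ln(1 − 2P − Q) − ¼ ln(1 − 2Q).
1 − 2P − Q = 0.21739, giving −½ ln(0.21739) = 0.763031.
1 − 2Q = 0.47826, giving −¼ ln(0.47826) = 0.184400.
d = 0.763031 + 0.184400 = 0.947431.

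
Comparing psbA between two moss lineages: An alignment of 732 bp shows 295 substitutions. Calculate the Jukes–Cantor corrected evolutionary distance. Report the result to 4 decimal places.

0.5781

p = 295/732 ≈ 0.403005.
d = −(3/4) ln(1 − 4p/3) = −0.75 ln(1 − 0.53734) = −0.75 ln(0.46266)
  = −0.75 × (-0.770763) = 0.578072 substitutions/site.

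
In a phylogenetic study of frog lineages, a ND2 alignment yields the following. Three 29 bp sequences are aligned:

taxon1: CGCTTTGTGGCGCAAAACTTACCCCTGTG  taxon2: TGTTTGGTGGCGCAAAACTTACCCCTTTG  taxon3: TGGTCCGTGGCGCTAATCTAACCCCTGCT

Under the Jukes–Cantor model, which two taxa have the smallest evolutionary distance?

taxon1 and taxon2

taxon1–taxon2: 4/29 differ, p = 0.138, d = 0.152.
taxon1–taxon3: 9/29 differ, p = 0.310, d = 0.401.
taxon2–taxon3: 9/29 differ, p = 0.310, d = 0.401.
The smallest distance is between taxon1 and taxon2.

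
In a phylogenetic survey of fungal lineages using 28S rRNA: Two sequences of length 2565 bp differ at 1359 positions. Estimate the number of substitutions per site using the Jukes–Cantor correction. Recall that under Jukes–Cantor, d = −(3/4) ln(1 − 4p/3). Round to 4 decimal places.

p = 1359/2565 ≈ 0.529825.
d = −(3/4) ln(1 − 4p/3) = −0.75 ln(1 − 0.706433) = −0.75 ln(0.293567)
  = −0.75 × (-1.225649) = 0.919237 substitutions/site.

0.9192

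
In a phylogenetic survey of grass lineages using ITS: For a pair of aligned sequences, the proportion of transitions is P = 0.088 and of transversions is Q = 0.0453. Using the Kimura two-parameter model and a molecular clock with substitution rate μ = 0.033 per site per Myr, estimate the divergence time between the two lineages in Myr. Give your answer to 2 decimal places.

2.25

Under the Kimura two-parameter model, d = −½ ln(1 − 2P − Q) − ¼ ln(1 − 2Q).
1 − 2P − Q = 0.7787, giving −½ ln(0.7787) = 0.125065.
1 − 2Q = 0.9094, giving −¼ ln(0.9094) = 0.023743.
d = 0.125065 + 0.023743 = 0.148808.
Under a molecular clock d = 2μt, so t = d/(2μ) = 0.148808 / (2 × 0.033) = 2.25 Myr.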